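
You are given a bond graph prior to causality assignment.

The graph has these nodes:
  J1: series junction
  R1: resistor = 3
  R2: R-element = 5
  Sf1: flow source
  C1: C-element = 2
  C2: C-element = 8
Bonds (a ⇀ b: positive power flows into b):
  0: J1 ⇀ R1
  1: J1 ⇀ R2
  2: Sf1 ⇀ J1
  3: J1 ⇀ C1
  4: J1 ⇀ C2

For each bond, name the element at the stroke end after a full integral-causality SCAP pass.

b0 →J1
b1 →J1
b2 →Sf1
b3 →J1
b4 →J1

bond 2 stroke→Sf1  (Sf1 (Sf) sets flow on bond)
bond 0 stroke→J1  (J1: bond 2 brought flow, rest push out)
bond 1 stroke→J1  (common-f at J1 fixed by 2)
bond 3 stroke→J1  (1-jn J1 has f-setter on 2)
bond 4 stroke→J1  (1-jn J1 has f-setter on 2)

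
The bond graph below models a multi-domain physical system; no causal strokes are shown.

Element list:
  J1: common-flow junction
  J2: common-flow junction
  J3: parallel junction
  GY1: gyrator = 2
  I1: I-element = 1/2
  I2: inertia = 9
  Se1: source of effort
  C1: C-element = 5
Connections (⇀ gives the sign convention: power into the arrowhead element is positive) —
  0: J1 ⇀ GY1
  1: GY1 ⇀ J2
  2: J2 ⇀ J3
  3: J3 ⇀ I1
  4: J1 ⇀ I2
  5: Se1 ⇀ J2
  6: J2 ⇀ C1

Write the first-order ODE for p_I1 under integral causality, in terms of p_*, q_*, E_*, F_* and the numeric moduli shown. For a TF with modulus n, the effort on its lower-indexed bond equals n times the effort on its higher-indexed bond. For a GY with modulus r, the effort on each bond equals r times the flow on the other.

β5 |J2  (Se1: effort source, stroke at far end)
β3 |I1  (I1 outputs flow p/I1)
β2 |J3  (only one effort-in slot at J3)
β1 |J2  (J2: bond 2 brought flow, rest push out)
β6 |J2  (J2 flow already set via bond 2)
β0 |J1  (GY1 both-in/both-out from 1)
β4 |I2  (J1: last free bond brings flow in)

dp_I1/dt = E_Se1 + 2*p_I2/9 - q_C1/5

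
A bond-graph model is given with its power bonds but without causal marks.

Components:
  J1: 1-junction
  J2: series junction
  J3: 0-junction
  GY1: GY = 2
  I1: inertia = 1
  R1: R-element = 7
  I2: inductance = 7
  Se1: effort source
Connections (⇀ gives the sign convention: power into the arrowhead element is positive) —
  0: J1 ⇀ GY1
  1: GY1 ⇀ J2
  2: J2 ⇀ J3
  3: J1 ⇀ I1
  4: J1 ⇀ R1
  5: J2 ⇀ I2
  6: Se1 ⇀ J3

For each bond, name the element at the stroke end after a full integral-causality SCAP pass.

b0 stroke→J1
b1 stroke→J2
b2 stroke→J2
b3 stroke→I1
b4 stroke→J1
b5 stroke→I2
b6 stroke→J3

#6 →J3  (Se1: effort source, stroke at far end)
#2 →J2  (J3: bond 6 brought effort, rest push out)
#3 →I1  (I1 integral (f out))
#0 →J1  (J1: bond 3 brought flow, rest push out)
#4 →J1  (J1: bond 3 brought flow, rest push out)
#1 →J2  (through GY1, causality inverts; strokes same side of GY1)
#5 →I2  (J2 needs exactly one f-in)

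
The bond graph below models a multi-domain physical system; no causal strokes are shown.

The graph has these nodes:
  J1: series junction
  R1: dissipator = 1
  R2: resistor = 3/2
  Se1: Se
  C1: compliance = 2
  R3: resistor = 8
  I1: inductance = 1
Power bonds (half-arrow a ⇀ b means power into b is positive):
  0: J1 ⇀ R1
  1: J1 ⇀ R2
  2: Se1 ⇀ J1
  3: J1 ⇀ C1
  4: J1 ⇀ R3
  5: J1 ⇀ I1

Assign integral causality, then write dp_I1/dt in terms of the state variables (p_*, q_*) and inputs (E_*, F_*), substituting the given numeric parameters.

dp_I1/dt = E_Se1 - 21*p_I1/2 - q_C1/2

bond 2 |J1  (source Se1 imposes e)
bond 3 |J1  (C1 integral (e out))
bond 5 |I1  (I1 outputs flow p/I1)
bond 0 |J1  (common-f at J1 fixed by 5)
bond 1 |J1  (J1 flow already set via bond 5)
bond 4 |J1  (J1 flow already set via bond 5)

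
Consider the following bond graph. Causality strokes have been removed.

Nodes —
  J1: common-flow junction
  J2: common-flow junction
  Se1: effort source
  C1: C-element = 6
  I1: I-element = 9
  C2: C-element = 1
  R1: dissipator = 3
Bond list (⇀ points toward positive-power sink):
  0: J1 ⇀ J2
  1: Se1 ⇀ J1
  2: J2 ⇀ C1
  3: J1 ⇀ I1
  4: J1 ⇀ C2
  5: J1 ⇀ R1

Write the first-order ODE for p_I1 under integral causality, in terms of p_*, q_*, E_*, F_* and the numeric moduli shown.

dp_I1/dt = E_Se1 - p_I1/3 - q_C1/6 - q_C2

bond 1 |J1  (Se1 fixes effort; stroke away)
bond 2 |J2  (C1 integral (e out))
bond 0 |J1  (J2 needs exactly one f-in)
bond 3 |I1  (I1 integral (f out))
bond 4 |J1  (1-jn J1 has f-setter on 3)
bond 5 |J1  (common-f at J1 fixed by 3)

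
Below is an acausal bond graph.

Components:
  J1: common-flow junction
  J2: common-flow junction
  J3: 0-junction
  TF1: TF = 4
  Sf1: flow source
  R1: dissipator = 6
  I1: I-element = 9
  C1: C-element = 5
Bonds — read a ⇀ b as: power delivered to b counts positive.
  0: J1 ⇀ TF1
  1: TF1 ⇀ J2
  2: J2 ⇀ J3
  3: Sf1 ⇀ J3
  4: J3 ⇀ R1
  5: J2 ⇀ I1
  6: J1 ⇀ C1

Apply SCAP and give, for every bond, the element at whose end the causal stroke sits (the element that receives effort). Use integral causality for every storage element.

#0 stroke→TF1
#1 stroke→J2
#2 stroke→J2
#3 stroke→Sf1
#4 stroke→J3
#5 stroke→I1
#6 stroke→J1

bond 3 stroke→Sf1  (source Sf1 imposes f)
bond 5 stroke→I1  (I1 integral (f out))
bond 1 stroke→J2  (1-jn J2 has f-setter on 5)
bond 2 stroke→J2  (J2: bond 5 brought flow, rest push out)
bond 4 stroke→J3  (J3 needs exactly one e-in)
bond 0 stroke→TF1  (TF1 one-in-one-out from 1)
bond 6 stroke→J1  (1-jn J1 has f-setter on 0)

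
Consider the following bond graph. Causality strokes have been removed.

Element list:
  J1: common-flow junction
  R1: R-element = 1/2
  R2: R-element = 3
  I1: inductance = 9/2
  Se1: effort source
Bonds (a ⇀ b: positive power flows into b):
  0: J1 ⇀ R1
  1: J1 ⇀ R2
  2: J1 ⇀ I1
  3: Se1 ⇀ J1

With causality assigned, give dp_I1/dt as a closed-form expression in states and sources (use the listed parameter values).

dp_I1/dt = E_Se1 - 7*p_I1/9

#3 stroke→J1  (Se1 fixes effort; stroke away)
#2 stroke→I1  (I1 integral (f out))
#0 stroke→J1  (common-f at J1 fixed by 2)
#1 stroke→J1  (1-jn J1 has f-setter on 2)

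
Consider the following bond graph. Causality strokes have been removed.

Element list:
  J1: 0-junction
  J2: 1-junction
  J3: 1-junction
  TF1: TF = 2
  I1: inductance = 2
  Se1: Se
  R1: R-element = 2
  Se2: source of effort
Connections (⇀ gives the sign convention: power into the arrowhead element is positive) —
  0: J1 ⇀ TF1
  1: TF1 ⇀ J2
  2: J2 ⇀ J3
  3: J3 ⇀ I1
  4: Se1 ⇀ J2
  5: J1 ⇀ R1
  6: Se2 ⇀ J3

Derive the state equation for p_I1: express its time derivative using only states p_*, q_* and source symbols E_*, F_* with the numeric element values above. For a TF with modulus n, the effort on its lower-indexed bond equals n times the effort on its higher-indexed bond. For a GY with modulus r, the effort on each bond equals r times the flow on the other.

dp_I1/dt = E_Se1 + E_Se2 - p_I1/4

#4 →J2  (Se1 fixes effort; stroke away)
#6 →J3  (source Se2 imposes e)
#3 →I1  (I1 outputs flow p/I1)
#2 →J3  (J3: bond 3 brought flow, rest push out)
#1 →J2  (1-jn J2 has f-setter on 2)
#0 →TF1  (TF1 one-in-one-out from 1)
#5 →J1  (closing 0-jn rule on J1)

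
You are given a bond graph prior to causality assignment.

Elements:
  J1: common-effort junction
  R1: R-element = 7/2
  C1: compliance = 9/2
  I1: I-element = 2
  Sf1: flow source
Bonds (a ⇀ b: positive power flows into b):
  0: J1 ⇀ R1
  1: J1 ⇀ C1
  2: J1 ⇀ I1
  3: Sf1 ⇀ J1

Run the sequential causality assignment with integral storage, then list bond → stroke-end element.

b0 stroke→R1
b1 stroke→J1
b2 stroke→I1
b3 stroke→Sf1

b3 →Sf1  (Sf1 fixes flow; stroke at Sf1)
b1 →J1  (C1 outputs effort q/C1)
b0 →R1  (J1 effort already set via bond 1)
b2 →I1  (J1 effort already set via bond 1)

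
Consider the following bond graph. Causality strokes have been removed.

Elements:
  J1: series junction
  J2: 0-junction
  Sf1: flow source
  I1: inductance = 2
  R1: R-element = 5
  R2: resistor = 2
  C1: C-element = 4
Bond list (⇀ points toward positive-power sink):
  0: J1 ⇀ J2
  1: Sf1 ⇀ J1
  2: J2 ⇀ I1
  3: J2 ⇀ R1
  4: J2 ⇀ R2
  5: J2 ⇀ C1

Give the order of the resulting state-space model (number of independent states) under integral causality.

#1 →Sf1  (Sf1 fixes flow; stroke at Sf1)
#0 →J1  (common-f at J1 fixed by 1)
#2 →I1  (I1 outputs flow p/I1)
#5 →J2  (C1 outputs effort q/C1)
#3 →R1  (J2 effort already set via bond 5)
#4 →R2  (0-jn J2 has e-setter on 5)

2  (C1, I1 all integral)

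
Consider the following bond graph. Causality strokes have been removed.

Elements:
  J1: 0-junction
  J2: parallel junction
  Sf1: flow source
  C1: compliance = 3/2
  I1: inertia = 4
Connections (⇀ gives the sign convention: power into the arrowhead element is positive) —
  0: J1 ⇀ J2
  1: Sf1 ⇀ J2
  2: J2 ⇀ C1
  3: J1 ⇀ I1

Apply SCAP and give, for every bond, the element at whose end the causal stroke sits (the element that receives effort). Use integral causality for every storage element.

β0 stroke→J1
β1 stroke→Sf1
β2 stroke→J2
β3 stroke→I1

b1 stroke at Sf1  (source Sf1 imposes f)
b2 stroke at J2  (prefer integral on C1)
b0 stroke at J1  (J2 effort already set via bond 2)
b3 stroke at I1  (common-e at J1 fixed by 0)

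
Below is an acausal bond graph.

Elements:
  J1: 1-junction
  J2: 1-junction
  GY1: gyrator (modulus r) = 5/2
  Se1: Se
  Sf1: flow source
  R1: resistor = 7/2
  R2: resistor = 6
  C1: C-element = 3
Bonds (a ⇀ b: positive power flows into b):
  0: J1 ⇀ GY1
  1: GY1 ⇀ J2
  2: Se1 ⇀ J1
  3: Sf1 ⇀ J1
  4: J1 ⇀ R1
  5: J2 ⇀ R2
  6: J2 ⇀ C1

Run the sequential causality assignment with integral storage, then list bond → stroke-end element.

#0 |J1
#1 |J2
#2 |J1
#3 |Sf1
#4 |J1
#5 |R2
#6 |J2

bond 2 stroke at J1  (Se1: effort source, stroke at far end)
bond 3 stroke at Sf1  (Sf1 (Sf) sets flow on bond)
bond 0 stroke at J1  (1-jn J1 has f-setter on 3)
bond 4 stroke at J1  (J1: bond 3 brought flow, rest push out)
bond 1 stroke at J2  (GY GY1: same side as bond 0)
bond 6 stroke at J2  (C1: C, integral causality)
bond 5 stroke at R2  (closing 1-jn rule on J2)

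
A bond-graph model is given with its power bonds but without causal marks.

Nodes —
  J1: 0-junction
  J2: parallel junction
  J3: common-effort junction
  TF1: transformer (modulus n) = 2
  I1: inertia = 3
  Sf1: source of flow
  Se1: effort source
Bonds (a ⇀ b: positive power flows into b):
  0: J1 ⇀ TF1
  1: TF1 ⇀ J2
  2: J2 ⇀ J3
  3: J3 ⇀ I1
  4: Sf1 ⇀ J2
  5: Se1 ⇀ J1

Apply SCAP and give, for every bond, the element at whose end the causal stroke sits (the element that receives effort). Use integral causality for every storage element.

β4 |Sf1  (Sf1: flow source, stroke at near end)
β5 |J1  (source Se1 imposes e)
β0 |TF1  (common-e at J1 fixed by 5)
β1 |J2  (TF1 one-in-one-out from 0)
β2 |J3  (J2 effort already set via bond 1)
β3 |I1  (J3 effort already set via bond 2)

#0 stroke→TF1
#1 stroke→J2
#2 stroke→J3
#3 stroke→I1
#4 stroke→Sf1
#5 stroke→J1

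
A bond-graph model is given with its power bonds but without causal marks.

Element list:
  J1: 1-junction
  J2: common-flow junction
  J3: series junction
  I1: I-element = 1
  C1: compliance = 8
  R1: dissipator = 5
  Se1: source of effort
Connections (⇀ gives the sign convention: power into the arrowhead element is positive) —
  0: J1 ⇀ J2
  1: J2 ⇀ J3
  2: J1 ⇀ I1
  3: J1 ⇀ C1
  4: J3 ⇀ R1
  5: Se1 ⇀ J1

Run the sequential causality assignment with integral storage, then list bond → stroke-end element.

β5 stroke→J1  (Se1 fixes effort; stroke away)
β2 stroke→I1  (I1 outputs flow p/I1)
β0 stroke→J1  (1-jn J1 has f-setter on 2)
β3 stroke→J1  (J1 flow already set via bond 2)
β1 stroke→J2  (J2 flow already set via bond 0)
β4 stroke→J3  (J3: bond 1 brought flow, rest push out)

b0 |J1
b1 |J2
b2 |I1
b3 |J1
b4 |J3
b5 |J1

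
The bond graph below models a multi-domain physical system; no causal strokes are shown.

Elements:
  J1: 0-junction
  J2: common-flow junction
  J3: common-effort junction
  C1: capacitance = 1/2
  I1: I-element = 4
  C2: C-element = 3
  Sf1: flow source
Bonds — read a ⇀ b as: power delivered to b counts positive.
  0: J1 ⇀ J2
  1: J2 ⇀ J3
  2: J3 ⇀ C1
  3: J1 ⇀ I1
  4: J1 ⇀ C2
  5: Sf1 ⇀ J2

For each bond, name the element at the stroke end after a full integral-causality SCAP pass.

b5 |Sf1  (source Sf1 imposes f)
b0 |J2  (J2 flow already set via bond 5)
b1 |J2  (common-f at J2 fixed by 5)
b2 |J3  (J3: last free bond brings effort in)
b3 |I1  (I1 outputs flow p/I1)
b4 |J1  (closing 0-jn rule on J1)

b0 →J2
b1 →J2
b2 →J3
b3 →I1
b4 →J1
b5 →Sf1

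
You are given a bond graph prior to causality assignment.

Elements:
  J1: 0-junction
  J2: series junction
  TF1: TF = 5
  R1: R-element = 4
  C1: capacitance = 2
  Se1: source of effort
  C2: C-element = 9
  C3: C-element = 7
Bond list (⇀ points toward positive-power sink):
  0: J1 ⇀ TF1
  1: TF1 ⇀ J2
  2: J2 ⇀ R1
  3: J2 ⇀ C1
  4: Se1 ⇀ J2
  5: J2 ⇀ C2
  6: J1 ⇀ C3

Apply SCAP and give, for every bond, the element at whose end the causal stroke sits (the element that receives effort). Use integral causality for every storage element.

bond 4 stroke at J2  (Se1 (Se) sets effort on bond)
bond 3 stroke at J2  (C1 outputs effort q/C1)
bond 5 stroke at J2  (C2: C, integral causality)
bond 6 stroke at J1  (C3 outputs effort q/C3)
bond 0 stroke at TF1  (J1: bond 6 brought effort, rest push out)
bond 1 stroke at J2  (TF1 one-in-one-out from 0)
bond 2 stroke at R1  (J2: last free bond brings flow in)

#0 stroke at TF1
#1 stroke at J2
#2 stroke at R1
#3 stroke at J2
#4 stroke at J2
#5 stroke at J2
#6 stroke at J1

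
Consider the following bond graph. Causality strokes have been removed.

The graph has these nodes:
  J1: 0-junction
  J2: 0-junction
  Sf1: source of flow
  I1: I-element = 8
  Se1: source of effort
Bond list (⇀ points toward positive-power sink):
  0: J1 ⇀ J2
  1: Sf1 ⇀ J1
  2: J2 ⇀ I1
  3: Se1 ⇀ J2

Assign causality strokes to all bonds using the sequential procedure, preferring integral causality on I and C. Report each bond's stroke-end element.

#1 stroke at Sf1  (Sf1 (Sf) sets flow on bond)
#3 stroke at J2  (Se1 fixes effort; stroke away)
#0 stroke at J1  (closing 0-jn rule on J1)
#2 stroke at I1  (J2 effort already set via bond 3)

b0 |J1
b1 |Sf1
b2 |I1
b3 |J2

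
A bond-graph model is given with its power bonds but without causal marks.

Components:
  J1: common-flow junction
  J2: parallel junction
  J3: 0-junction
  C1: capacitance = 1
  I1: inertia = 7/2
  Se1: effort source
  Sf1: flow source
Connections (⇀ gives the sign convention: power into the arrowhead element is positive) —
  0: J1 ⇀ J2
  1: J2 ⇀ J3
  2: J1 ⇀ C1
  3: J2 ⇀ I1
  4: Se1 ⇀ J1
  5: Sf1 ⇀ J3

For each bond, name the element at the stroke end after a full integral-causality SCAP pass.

b4 |J1  (source Se1 imposes e)
b5 |Sf1  (Sf1: flow source, stroke at near end)
b1 |J3  (only one effort-in slot at J3)
b2 |J1  (C1 outputs effort q/C1)
b0 |J2  (closing 1-jn rule on J1)
b3 |I1  (0-jn J2 has e-setter on 0)

b0 →J2
b1 →J3
b2 →J1
b3 →I1
b4 →J1
b5 →Sf1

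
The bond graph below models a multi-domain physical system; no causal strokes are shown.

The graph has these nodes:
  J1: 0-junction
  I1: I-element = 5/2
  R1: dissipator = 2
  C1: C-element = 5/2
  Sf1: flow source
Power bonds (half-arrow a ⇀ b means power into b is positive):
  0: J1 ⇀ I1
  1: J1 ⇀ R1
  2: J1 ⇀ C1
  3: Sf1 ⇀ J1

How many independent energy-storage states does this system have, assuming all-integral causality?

bond 3 stroke→Sf1  (Sf1 (Sf) sets flow on bond)
bond 0 stroke→I1  (I1: I, integral causality)
bond 2 stroke→J1  (C1 integral (e out))
bond 1 stroke→R1  (0-jn J1 has e-setter on 2)

2  (C1, I1 all integral)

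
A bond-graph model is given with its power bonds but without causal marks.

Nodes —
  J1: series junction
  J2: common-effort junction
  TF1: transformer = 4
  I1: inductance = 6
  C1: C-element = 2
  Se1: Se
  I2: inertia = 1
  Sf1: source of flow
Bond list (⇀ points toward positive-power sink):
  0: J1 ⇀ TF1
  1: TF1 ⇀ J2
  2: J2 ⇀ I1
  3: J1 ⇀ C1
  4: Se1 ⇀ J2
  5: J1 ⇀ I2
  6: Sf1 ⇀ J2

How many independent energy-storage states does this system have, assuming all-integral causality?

3  (C1, I1, I2 all integral)

bond 4 |J2  (source Se1 imposes e)
bond 6 |Sf1  (Sf1 fixes flow; stroke at Sf1)
bond 1 |TF1  (J2: bond 4 brought effort, rest push out)
bond 2 |I1  (common-e at J2 fixed by 4)
bond 0 |J1  (TF1 one-in-one-out from 1)
bond 3 |J1  (C1 integral (e out))
bond 5 |I2  (J1: last free bond brings flow in)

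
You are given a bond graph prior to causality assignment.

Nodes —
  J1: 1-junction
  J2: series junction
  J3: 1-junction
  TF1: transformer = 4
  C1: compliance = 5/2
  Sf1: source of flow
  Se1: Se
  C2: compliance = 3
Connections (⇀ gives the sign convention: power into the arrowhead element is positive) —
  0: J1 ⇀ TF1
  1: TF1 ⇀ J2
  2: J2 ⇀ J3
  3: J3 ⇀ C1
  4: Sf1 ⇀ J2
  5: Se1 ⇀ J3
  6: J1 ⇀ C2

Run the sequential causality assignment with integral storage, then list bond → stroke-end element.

bond 0 stroke→TF1
bond 1 stroke→J2
bond 2 stroke→J2
bond 3 stroke→J3
bond 4 stroke→Sf1
bond 5 stroke→J3
bond 6 stroke→J1

b4 stroke at Sf1  (Sf1: flow source, stroke at near end)
b5 stroke at J3  (Se1 (Se) sets effort on bond)
b1 stroke at J2  (1-jn J2 has f-setter on 4)
b2 stroke at J2  (1-jn J2 has f-setter on 4)
b3 stroke at J3  (1-jn J3 has f-setter on 2)
b0 stroke at TF1  (TF1 one-in-one-out from 1)
b6 stroke at J1  (1-jn J1 has f-setter on 0)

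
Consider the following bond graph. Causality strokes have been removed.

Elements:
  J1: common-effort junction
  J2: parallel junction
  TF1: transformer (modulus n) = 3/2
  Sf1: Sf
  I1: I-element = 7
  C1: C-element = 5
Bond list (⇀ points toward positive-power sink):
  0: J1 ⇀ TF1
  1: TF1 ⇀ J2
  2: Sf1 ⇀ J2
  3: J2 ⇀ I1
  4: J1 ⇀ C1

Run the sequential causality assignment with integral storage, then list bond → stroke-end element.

b0 |TF1
b1 |J2
b2 |Sf1
b3 |I1
b4 |J1

β2 stroke at Sf1  (Sf1 (Sf) sets flow on bond)
β3 stroke at I1  (I1 integral (f out))
β1 stroke at J2  (closing 0-jn rule on J2)
β0 stroke at TF1  (TF1: transformer flips bond 1)
β4 stroke at J1  (J1: last free bond brings effort in)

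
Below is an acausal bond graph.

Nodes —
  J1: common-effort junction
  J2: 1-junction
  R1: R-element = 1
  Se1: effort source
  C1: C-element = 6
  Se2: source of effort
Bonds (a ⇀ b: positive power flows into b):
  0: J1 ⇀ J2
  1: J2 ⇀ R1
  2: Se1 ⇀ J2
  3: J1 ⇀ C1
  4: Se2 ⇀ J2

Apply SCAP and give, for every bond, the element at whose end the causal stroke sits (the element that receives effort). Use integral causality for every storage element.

bond 0 |J2
bond 1 |R1
bond 2 |J2
bond 3 |J1
bond 4 |J2

b2 stroke at J2  (source Se1 imposes e)
b4 stroke at J2  (Se2 fixes effort; stroke away)
b3 stroke at J1  (prefer integral on C1)
b0 stroke at J2  (0-jn J1 has e-setter on 3)
b1 stroke at R1  (only one flow-in slot at J2)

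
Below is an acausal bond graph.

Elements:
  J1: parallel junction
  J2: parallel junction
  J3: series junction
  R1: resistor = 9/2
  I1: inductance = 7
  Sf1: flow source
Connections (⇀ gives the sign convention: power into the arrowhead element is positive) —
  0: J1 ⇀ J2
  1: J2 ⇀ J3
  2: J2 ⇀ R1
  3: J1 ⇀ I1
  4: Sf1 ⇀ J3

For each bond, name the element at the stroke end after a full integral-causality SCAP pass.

b0 stroke at J1
b1 stroke at J3
b2 stroke at J2
b3 stroke at I1
b4 stroke at Sf1

β4 stroke at Sf1  (source Sf1 imposes f)
β1 stroke at J3  (1-jn J3 has f-setter on 4)
β3 stroke at I1  (I1: I, integral causality)
β0 stroke at J1  (J1: last free bond brings effort in)
β2 stroke at J2  (J2 needs exactly one e-in)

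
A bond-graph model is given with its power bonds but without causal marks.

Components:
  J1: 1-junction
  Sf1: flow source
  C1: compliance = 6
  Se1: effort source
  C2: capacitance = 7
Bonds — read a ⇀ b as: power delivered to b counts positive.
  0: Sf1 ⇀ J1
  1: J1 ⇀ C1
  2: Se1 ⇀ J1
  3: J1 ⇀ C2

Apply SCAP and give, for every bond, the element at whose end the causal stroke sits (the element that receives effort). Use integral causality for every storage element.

bond 0 →Sf1
bond 1 →J1
bond 2 →J1
bond 3 →J1

β0 →Sf1  (source Sf1 imposes f)
β2 →J1  (Se1: effort source, stroke at far end)
β1 →J1  (common-f at J1 fixed by 0)
β3 →J1  (common-f at J1 fixed by 0)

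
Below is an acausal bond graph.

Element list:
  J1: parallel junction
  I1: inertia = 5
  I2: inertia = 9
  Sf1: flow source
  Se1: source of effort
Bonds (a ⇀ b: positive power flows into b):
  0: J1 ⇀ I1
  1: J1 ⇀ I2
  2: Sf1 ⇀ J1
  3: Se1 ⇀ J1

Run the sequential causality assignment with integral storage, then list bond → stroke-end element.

#2 stroke→Sf1  (Sf1 fixes flow; stroke at Sf1)
#3 stroke→J1  (source Se1 imposes e)
#0 stroke→I1  (J1: bond 3 brought effort, rest push out)
#1 stroke→I2  (J1: bond 3 brought effort, rest push out)

bond 0 |I1
bond 1 |I2
bond 2 |Sf1
bond 3 |J1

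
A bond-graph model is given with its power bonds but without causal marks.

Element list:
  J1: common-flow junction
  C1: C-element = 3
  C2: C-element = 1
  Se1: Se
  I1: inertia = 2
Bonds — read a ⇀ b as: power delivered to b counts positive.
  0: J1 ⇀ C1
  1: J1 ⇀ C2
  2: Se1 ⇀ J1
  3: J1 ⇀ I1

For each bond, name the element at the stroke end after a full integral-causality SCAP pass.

bond 2 stroke→J1  (Se1 (Se) sets effort on bond)
bond 0 stroke→J1  (C1 outputs effort q/C1)
bond 1 stroke→J1  (C2: C, integral causality)
bond 3 stroke→I1  (only one flow-in slot at J1)

#0 |J1
#1 |J1
#2 |J1
#3 |I1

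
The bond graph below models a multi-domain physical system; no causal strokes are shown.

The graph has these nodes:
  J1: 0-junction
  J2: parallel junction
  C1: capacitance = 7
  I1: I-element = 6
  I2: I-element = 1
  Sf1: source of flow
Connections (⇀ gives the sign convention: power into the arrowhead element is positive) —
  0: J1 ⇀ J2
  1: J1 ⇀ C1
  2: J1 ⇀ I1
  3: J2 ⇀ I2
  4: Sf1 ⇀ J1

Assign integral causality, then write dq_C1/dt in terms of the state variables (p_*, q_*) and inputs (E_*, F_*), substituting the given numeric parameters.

β4 stroke at Sf1  (Sf1: flow source, stroke at near end)
β1 stroke at J1  (C1 integral (e out))
β0 stroke at J2  (0-jn J1 has e-setter on 1)
β2 stroke at I1  (J1: bond 1 brought effort, rest push out)
β3 stroke at I2  (0-jn J2 has e-setter on 0)

dq_C1/dt = F_Sf1 - p_I1/6 - p_I2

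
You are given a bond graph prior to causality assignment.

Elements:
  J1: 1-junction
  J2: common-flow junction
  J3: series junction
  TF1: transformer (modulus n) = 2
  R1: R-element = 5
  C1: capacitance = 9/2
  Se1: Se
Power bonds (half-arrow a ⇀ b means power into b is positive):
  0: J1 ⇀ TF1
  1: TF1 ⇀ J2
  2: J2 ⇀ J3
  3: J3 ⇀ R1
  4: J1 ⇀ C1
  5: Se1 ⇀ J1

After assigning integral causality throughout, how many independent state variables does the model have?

1  (C1 all integral)

β5 stroke at J1  (Se1: effort source, stroke at far end)
β4 stroke at J1  (prefer integral on C1)
β0 stroke at TF1  (J1 needs exactly one f-in)
β1 stroke at J2  (TF1: transformer flips bond 0)
β2 stroke at J3  (closing 1-jn rule on J2)
β3 stroke at R1  (J3: last free bond brings flow in)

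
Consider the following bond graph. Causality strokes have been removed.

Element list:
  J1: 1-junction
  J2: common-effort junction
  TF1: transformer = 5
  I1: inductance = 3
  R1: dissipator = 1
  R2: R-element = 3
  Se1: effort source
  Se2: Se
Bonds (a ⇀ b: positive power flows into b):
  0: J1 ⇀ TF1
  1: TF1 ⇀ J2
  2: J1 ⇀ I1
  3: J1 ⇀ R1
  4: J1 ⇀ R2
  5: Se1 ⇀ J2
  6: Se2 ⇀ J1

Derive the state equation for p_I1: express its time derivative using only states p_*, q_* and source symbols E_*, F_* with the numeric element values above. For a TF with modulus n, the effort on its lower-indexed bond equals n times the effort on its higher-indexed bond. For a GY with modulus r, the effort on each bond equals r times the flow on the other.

dp_I1/dt = -5*E_Se1 + E_Se2 - 4*p_I1/3

#5 →J2  (source Se1 imposes e)
#6 →J1  (source Se2 imposes e)
#1 →TF1  (common-e at J2 fixed by 5)
#0 →J1  (TF1 one-in-one-out from 1)
#2 →I1  (I1: I, integral causality)
#3 →J1  (J1: bond 2 brought flow, rest push out)
#4 →J1  (J1 flow already set via bond 2)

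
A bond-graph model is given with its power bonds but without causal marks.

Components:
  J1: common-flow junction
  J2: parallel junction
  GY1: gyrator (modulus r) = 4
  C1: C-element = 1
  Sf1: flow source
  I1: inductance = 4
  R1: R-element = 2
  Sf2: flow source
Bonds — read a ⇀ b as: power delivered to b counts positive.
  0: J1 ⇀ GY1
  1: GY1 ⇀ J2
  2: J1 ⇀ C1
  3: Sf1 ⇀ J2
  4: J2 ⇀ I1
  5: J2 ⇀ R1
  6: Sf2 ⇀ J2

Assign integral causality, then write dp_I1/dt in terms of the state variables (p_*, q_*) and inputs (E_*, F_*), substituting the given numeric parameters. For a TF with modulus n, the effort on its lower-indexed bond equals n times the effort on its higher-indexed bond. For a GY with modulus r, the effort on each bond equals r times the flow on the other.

bond 3 |Sf1  (Sf1 (Sf) sets flow on bond)
bond 6 |Sf2  (source Sf2 imposes f)
bond 2 |J1  (C1: C, integral causality)
bond 0 |GY1  (J1 needs exactly one f-in)
bond 1 |GY1  (through GY1, causality inverts; strokes same side of GY1)
bond 4 |I1  (prefer integral on I1)
bond 5 |J2  (J2 needs exactly one e-in)

dp_I1/dt = 2*F_Sf1 + 2*F_Sf2 - p_I1/2 - q_C1/2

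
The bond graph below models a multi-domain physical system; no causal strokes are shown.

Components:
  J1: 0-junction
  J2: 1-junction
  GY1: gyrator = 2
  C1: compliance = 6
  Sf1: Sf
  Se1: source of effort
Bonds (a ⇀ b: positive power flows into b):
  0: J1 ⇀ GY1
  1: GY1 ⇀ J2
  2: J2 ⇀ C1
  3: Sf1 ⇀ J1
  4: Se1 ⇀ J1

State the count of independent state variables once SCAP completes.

β3 stroke at Sf1  (source Sf1 imposes f)
β4 stroke at J1  (source Se1 imposes e)
β0 stroke at GY1  (common-e at J1 fixed by 4)
β1 stroke at GY1  (GY1: gyrator matches bond 0)
β2 stroke at J2  (J2 flow already set via bond 1)

1  (C1 all integral)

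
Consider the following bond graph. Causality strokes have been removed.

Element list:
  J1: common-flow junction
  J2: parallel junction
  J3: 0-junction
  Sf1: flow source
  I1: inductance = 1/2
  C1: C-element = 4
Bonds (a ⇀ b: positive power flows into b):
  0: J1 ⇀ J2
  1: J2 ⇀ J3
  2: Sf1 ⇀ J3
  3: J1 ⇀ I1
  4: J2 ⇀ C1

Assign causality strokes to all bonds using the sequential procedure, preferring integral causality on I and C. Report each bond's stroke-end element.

bond 2 |Sf1  (source Sf1 imposes f)
bond 1 |J3  (closing 0-jn rule on J3)
bond 3 |I1  (I1 integral (f out))
bond 0 |J1  (1-jn J1 has f-setter on 3)
bond 4 |J2  (J2 needs exactly one e-in)

bond 0 stroke→J1
bond 1 stroke→J3
bond 2 stroke→Sf1
bond 3 stroke→I1
bond 4 stroke→J2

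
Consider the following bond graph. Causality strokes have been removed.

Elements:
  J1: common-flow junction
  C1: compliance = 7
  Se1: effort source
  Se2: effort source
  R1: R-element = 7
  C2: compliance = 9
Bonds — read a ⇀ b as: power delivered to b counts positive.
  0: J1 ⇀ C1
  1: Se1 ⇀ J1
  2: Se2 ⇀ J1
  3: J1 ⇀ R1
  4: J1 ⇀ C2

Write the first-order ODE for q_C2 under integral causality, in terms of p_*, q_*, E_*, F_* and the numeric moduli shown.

dq_C2/dt = E_Se1/7 + E_Se2/7 - q_C1/49 - q_C2/63

bond 1 stroke at J1  (source Se1 imposes e)
bond 2 stroke at J1  (Se2 (Se) sets effort on bond)
bond 0 stroke at J1  (C1: C, integral causality)
bond 4 stroke at J1  (C2: C, integral causality)
bond 3 stroke at R1  (J1: last free bond brings flow in)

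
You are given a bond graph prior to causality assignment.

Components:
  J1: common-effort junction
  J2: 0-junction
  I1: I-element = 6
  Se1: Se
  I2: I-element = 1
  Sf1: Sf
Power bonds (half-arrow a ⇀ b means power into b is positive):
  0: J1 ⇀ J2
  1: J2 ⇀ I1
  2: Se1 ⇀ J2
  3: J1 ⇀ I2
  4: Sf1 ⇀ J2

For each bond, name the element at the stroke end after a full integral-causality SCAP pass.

β0 stroke at J1
β1 stroke at I1
β2 stroke at J2
β3 stroke at I2
β4 stroke at Sf1

bond 2 stroke→J2  (Se1: effort source, stroke at far end)
bond 4 stroke→Sf1  (Sf1 (Sf) sets flow on bond)
bond 0 stroke→J1  (J2 effort already set via bond 2)
bond 1 stroke→I1  (common-e at J2 fixed by 2)
bond 3 stroke→I2  (common-e at J1 fixed by 0)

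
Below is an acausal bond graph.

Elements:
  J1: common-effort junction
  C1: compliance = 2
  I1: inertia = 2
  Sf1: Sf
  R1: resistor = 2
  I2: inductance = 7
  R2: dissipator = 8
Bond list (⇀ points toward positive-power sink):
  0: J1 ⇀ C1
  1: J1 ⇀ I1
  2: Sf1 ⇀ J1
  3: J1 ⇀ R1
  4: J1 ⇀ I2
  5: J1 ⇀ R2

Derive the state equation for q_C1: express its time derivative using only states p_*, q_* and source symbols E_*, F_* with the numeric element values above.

bond 2 stroke at Sf1  (source Sf1 imposes f)
bond 0 stroke at J1  (prefer integral on C1)
bond 1 stroke at I1  (0-jn J1 has e-setter on 0)
bond 3 stroke at R1  (0-jn J1 has e-setter on 0)
bond 4 stroke at I2  (0-jn J1 has e-setter on 0)
bond 5 stroke at R2  (J1: bond 0 brought effort, rest push out)

dq_C1/dt = F_Sf1 - p_I1/2 - p_I2/7 - 5*q_C1/16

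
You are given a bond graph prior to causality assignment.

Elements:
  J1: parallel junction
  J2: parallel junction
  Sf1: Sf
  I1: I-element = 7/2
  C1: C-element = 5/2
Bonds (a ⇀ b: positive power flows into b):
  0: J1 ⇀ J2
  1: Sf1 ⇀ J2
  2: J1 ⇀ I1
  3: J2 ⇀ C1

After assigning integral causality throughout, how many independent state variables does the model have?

2  (C1, I1 all integral)

b1 |Sf1  (source Sf1 imposes f)
b2 |I1  (I1: I, integral causality)
b0 |J1  (J1: last free bond brings effort in)
b3 |J2  (closing 0-jn rule on J2)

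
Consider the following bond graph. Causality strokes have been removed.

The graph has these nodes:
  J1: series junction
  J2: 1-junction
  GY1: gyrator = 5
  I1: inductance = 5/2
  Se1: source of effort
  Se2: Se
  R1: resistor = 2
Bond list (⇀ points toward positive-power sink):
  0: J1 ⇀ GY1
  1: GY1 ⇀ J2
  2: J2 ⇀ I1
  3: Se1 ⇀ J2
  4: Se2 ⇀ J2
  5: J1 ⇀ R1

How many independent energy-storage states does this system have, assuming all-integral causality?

1  (I1 all integral)

β3 |J2  (Se1: effort source, stroke at far end)
β4 |J2  (Se2 (Se) sets effort on bond)
β2 |I1  (I1: I, integral causality)
β1 |J2  (common-f at J2 fixed by 2)
β0 |J1  (GY1 both-in/both-out from 1)
β5 |R1  (closing 1-jn rule on J1)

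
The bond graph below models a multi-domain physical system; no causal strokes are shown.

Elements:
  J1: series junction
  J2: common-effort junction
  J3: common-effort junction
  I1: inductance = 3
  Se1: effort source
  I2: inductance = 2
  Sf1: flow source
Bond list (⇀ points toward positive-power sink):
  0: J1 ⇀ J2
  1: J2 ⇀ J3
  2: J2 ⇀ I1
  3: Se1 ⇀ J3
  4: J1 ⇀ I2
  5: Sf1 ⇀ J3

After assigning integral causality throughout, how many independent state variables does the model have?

2  (I1, I2 all integral)

β3 stroke→J3  (Se1: effort source, stroke at far end)
β5 stroke→Sf1  (Sf1: flow source, stroke at near end)
β1 stroke→J2  (0-jn J3 has e-setter on 3)
β0 stroke→J1  (0-jn J2 has e-setter on 1)
β2 stroke→I1  (0-jn J2 has e-setter on 1)
β4 stroke→I2  (J1: last free bond brings flow in)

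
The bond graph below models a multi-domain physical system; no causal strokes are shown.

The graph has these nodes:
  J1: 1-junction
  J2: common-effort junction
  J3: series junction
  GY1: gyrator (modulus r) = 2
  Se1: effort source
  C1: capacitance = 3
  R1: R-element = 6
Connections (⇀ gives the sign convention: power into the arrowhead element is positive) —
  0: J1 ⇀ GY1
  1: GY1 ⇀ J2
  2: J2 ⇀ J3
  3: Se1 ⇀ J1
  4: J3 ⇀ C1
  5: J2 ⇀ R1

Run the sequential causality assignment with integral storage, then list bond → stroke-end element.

#0 stroke at GY1
#1 stroke at GY1
#2 stroke at J2
#3 stroke at J1
#4 stroke at J3
#5 stroke at R1

β3 stroke→J1  (Se1 (Se) sets effort on bond)
β0 stroke→GY1  (J1 needs exactly one f-in)
β1 stroke→GY1  (GY1 both-in/both-out from 0)
β4 stroke→J3  (C1 integral (e out))
β2 stroke→J2  (closing 1-jn rule on J3)
β5 stroke→R1  (common-e at J2 fixed by 2)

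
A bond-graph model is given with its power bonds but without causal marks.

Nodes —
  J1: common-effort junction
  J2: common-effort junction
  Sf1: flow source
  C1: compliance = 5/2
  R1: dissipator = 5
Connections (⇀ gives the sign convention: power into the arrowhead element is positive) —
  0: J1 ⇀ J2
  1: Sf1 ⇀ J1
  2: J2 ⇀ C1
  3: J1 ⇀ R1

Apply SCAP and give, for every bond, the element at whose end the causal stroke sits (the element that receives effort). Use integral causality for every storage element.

bond 1 |Sf1  (source Sf1 imposes f)
bond 2 |J2  (C1 integral (e out))
bond 0 |J1  (0-jn J2 has e-setter on 2)
bond 3 |R1  (0-jn J1 has e-setter on 0)

bond 0 |J1
bond 1 |Sf1
bond 2 |J2
bond 3 |R1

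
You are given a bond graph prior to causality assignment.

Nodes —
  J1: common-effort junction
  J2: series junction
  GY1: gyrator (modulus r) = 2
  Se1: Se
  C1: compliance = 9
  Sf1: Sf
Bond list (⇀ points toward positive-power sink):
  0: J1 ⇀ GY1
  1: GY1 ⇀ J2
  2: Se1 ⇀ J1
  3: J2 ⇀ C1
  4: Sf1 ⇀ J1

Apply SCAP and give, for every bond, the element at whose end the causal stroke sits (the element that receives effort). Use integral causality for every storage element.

β0 stroke at GY1
β1 stroke at GY1
β2 stroke at J1
β3 stroke at J2
β4 stroke at Sf1

b2 →J1  (Se1: effort source, stroke at far end)
b4 →Sf1  (source Sf1 imposes f)
b0 →GY1  (common-e at J1 fixed by 2)
b1 →GY1  (through GY1, causality inverts; strokes same side of GY1)
b3 →J2  (common-f at J2 fixed by 1)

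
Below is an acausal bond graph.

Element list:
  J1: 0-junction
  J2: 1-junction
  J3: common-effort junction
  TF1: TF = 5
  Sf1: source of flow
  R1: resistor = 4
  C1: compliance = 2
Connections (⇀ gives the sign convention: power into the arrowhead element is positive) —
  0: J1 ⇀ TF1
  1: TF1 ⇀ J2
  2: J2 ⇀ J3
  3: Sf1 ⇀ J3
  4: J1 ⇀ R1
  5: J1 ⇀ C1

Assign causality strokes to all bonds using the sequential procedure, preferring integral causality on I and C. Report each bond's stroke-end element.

bond 0 |TF1
bond 1 |J2
bond 2 |J3
bond 3 |Sf1
bond 4 |R1
bond 5 |J1

#3 →Sf1  (Sf1: flow source, stroke at near end)
#2 →J3  (only one effort-in slot at J3)
#1 →J2  (1-jn J2 has f-setter on 2)
#0 →TF1  (TF1: transformer flips bond 1)
#5 →J1  (C1 integral (e out))
#4 →R1  (J1: bond 5 brought effort, rest push out)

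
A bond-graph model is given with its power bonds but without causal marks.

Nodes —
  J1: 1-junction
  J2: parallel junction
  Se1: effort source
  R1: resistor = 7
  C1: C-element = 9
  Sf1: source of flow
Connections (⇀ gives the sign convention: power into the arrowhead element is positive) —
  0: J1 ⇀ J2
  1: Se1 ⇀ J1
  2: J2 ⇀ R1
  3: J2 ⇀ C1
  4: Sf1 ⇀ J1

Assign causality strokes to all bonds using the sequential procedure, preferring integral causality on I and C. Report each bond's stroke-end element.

b0 →J1
b1 →J1
b2 →R1
b3 →J2
b4 →Sf1

β1 stroke→J1  (source Se1 imposes e)
β4 stroke→Sf1  (source Sf1 imposes f)
β0 stroke→J1  (J1: bond 4 brought flow, rest push out)
β3 stroke→J2  (C1: C, integral causality)
β2 stroke→R1  (0-jn J2 has e-setter on 3)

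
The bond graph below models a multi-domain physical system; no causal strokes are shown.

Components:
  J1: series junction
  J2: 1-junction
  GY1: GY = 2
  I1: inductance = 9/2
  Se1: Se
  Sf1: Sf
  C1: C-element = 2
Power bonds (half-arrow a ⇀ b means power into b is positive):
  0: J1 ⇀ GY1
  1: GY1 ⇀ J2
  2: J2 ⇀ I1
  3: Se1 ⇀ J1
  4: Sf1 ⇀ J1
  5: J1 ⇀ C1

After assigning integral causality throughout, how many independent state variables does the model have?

2  (C1, I1 all integral)

β3 |J1  (Se1: effort source, stroke at far end)
β4 |Sf1  (Sf1: flow source, stroke at near end)
β0 |J1  (J1 flow already set via bond 4)
β5 |J1  (common-f at J1 fixed by 4)
β1 |J2  (GY1 both-in/both-out from 0)
β2 |I1  (closing 1-jn rule on J2)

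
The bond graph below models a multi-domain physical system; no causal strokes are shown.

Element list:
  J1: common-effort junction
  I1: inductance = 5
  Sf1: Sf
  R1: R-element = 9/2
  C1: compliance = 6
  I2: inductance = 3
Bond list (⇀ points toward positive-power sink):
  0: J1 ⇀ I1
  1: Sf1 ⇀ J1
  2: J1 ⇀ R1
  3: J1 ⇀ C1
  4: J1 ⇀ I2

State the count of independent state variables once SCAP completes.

b1 |Sf1  (Sf1: flow source, stroke at near end)
b0 |I1  (prefer integral on I1)
b3 |J1  (C1 outputs effort q/C1)
b2 |R1  (common-e at J1 fixed by 3)
b4 |I2  (J1: bond 3 brought effort, rest push out)

3  (C1, I1, I2 all integral)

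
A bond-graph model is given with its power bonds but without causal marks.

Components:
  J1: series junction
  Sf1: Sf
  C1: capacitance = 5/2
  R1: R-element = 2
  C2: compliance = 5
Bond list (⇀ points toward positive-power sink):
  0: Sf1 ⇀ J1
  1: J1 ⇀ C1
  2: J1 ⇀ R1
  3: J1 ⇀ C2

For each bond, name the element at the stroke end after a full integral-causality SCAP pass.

β0 →Sf1
β1 →J1
β2 →J1
β3 →J1

#0 →Sf1  (Sf1 fixes flow; stroke at Sf1)
#1 →J1  (J1 flow already set via bond 0)
#2 →J1  (J1 flow already set via bond 0)
#3 →J1  (common-f at J1 fixed by 0)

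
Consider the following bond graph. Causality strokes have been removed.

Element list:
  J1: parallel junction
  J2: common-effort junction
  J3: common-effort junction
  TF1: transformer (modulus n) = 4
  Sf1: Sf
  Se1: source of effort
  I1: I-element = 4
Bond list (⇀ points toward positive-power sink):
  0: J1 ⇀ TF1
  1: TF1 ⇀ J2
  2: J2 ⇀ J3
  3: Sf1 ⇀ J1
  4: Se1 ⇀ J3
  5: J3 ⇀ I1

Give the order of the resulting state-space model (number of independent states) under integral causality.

bond 3 stroke at Sf1  (Sf1 fixes flow; stroke at Sf1)
bond 4 stroke at J3  (source Se1 imposes e)
bond 0 stroke at J1  (only one effort-in slot at J1)
bond 2 stroke at J2  (0-jn J3 has e-setter on 4)
bond 5 stroke at I1  (J3: bond 4 brought effort, rest push out)
bond 1 stroke at TF1  (TF1: transformer flips bond 0)

1  (I1 all integral)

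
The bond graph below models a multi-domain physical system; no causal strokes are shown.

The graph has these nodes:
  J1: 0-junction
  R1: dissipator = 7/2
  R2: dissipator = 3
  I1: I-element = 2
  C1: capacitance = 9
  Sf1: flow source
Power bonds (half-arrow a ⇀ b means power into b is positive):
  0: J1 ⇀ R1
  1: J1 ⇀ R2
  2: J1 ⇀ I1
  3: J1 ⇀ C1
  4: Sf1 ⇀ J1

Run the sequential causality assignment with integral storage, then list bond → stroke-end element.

β4 →Sf1  (Sf1 fixes flow; stroke at Sf1)
β2 →I1  (prefer integral on I1)
β3 →J1  (prefer integral on C1)
β0 →R1  (common-e at J1 fixed by 3)
β1 →R2  (J1 effort already set via bond 3)

bond 0 stroke at R1
bond 1 stroke at R2
bond 2 stroke at I1
bond 3 stroke at J1
bond 4 stroke at Sf1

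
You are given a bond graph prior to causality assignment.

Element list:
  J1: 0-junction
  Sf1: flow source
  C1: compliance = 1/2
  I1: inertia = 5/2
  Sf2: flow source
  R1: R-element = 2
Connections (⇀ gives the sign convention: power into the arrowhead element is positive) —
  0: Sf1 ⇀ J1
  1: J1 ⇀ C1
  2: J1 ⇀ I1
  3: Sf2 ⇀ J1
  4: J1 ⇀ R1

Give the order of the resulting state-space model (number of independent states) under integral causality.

2  (C1, I1 all integral)

#0 stroke→Sf1  (Sf1: flow source, stroke at near end)
#3 stroke→Sf2  (Sf2 (Sf) sets flow on bond)
#1 stroke→J1  (C1: C, integral causality)
#2 stroke→I1  (common-e at J1 fixed by 1)
#4 stroke→R1  (J1 effort already set via bond 1)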